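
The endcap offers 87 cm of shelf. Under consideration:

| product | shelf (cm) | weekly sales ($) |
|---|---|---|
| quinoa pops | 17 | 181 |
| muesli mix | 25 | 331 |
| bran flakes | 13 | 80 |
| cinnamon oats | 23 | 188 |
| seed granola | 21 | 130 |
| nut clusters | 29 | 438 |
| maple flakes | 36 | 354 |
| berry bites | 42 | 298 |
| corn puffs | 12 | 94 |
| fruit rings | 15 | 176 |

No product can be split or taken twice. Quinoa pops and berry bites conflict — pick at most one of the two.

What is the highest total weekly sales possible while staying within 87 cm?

1126

Density check — nut clusters 15.10, muesli mix 13.24, fruit rings 11.73, quinoa pops 10.65 are the best per cm.
Quinoa pops + muesli mix + nut clusters + fruit rings uses 86 of the 87 cm and totals 1126.
The closest alternative, quinoa pops + muesli mix + nut clusters + corn puffs, reaches only 1044.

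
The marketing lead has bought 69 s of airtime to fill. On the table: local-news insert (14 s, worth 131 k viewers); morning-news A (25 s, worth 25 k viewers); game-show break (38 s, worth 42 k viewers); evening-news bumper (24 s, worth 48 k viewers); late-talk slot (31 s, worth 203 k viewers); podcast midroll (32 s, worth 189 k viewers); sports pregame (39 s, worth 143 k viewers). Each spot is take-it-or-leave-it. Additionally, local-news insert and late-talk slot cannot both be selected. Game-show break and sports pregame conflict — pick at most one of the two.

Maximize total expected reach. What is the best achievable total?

392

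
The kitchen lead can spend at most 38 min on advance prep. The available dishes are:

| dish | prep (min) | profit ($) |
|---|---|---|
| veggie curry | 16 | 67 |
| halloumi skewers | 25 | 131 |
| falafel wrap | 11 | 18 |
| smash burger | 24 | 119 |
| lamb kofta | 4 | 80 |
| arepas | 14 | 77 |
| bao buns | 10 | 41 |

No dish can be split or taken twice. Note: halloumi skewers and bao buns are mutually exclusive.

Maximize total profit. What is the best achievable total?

240

By profit per min: lamb kofta 20.00, arepas 5.50, halloumi skewers 5.24, smash burger 4.96 lead.
Greedy by ratio would take veggie curry + lamb kofta + arepas: 34 min used, total 224.
Dropping veggie curry and arepas frees 30 min; slotting in smash burger + bao buns (34 min) lifts the total to 240 at 38 min.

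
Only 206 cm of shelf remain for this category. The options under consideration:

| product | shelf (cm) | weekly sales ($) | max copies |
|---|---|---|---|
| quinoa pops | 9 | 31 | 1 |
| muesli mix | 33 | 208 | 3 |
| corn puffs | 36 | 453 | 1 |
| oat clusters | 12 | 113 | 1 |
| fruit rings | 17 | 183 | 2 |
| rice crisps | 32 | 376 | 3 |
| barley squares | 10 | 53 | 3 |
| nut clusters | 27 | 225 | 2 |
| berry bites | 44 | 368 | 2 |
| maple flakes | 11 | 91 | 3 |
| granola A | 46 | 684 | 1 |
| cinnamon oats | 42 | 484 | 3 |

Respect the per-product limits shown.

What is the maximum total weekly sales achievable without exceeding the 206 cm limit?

Greedy by ratio would take corn puffs + fruit rings + 3×rice crisps + maple flakes + granola A: 206 cm used, total 2539.
Dropping rice crisps and maple flakes frees 43 cm; slotting in cinnamon oats (42 cm) lifts the total to 2556 at 205 cm.

2556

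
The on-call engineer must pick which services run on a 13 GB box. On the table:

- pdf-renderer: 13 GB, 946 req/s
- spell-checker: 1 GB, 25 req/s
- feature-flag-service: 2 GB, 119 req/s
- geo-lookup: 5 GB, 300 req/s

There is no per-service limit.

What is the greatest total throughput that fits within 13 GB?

By throughput per GB: pdf-renderer 72.77, geo-lookup 60.00, feature-flag-service 59.50 lead.
The ratio ordering already packs tightly: pdf-renderer, 13 GB, 946.
That's the maximum — no swap from here does better than 946.

946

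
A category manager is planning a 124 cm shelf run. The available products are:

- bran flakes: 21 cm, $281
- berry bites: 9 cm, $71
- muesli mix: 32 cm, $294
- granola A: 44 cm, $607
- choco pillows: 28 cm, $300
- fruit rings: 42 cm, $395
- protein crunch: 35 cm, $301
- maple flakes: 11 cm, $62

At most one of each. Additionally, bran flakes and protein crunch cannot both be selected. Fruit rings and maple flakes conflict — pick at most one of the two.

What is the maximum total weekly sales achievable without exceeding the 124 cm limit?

1373

Taking the top-ratio products first gives bran flakes + berry bites + granola A + choco pillows + maple flakes for 1321 (113 cm).
Dropping bran flakes and maple flakes frees 32 cm; slotting in fruit rings (42 cm) lifts the total to 1373 at 123 cm.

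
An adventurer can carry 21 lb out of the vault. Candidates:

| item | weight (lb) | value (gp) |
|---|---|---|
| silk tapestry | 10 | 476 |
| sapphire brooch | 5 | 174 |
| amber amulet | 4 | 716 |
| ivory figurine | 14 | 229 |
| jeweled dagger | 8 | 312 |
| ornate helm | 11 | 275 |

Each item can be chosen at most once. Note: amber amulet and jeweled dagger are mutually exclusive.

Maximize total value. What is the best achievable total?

1366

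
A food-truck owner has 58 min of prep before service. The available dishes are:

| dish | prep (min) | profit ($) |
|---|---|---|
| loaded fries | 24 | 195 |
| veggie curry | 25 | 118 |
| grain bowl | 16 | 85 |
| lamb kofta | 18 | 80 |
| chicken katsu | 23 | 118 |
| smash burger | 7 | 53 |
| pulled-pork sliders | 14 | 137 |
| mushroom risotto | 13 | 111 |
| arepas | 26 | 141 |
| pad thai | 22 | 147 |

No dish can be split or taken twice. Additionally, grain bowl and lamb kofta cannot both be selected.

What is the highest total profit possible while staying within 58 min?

Density check — pulled-pork sliders 9.79, mushroom risotto 8.54, loaded fries 8.12 are the best per min.
Best packing: loaded fries + smash burger + pulled-pork sliders + mushroom risotto — 58 min, 496 total.
An exhaustive check of the 1024 subsets confirms 496.

496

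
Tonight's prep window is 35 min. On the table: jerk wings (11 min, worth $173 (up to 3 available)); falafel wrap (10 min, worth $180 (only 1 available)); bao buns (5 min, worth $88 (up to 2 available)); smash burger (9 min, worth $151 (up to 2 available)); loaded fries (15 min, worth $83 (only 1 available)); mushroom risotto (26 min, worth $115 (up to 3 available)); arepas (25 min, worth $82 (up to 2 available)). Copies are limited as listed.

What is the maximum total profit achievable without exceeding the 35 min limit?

592

Greedy by ratio would take falafel wrap + 2×bao buns + smash burger: 29 min used, total 507.
Dropping bao buns frees 5 min; slotting in jerk wings (11 min) lifts the total to 592 at 35 min.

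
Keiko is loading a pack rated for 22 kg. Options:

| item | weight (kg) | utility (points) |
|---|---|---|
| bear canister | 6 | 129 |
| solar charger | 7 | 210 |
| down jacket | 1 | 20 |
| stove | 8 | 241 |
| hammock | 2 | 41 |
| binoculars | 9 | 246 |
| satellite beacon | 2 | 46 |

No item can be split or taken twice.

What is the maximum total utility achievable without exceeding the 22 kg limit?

600

Greedy by ratio would take solar charger + down jacket + stove + hammock + satellite beacon: 20 kg used, total 558.
Dropping hammock and satellite beacon frees 4 kg; slotting in bear canister (6 kg) lifts the total to 600 at 22 kg.
Next best is down jacket + stove + hammock + binoculars + satellite beacon at 594 (22 kg) — short by 6.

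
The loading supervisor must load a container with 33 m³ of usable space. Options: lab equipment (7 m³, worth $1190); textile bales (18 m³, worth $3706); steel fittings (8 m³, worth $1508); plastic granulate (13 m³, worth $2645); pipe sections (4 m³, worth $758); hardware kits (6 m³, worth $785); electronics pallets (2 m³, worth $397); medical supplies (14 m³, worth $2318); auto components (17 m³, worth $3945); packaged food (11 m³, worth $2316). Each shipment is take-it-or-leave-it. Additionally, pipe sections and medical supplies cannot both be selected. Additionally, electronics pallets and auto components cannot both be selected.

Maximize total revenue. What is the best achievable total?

Taking pipe sections + auto components + packaged food: 32 m³ used, 7019 in revenue.

7019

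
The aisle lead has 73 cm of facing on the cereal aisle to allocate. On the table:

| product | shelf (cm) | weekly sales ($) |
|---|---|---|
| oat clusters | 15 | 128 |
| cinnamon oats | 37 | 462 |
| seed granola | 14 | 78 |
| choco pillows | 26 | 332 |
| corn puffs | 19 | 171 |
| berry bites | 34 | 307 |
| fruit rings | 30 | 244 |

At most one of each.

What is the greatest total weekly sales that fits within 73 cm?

Cinnamon oats + choco pillows uses 63 of the 73 cm and totals 794.

794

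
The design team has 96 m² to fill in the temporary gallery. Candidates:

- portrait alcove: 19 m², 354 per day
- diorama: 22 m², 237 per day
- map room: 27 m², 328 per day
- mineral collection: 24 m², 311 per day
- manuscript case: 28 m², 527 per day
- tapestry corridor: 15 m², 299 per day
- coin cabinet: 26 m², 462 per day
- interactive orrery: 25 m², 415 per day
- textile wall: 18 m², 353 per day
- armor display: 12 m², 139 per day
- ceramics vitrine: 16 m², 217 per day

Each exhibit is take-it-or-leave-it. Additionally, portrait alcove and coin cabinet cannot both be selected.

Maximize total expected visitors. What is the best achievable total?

1750

The ratio ordering already packs tightly: portrait alcove + manuscript case + tapestry corridor + textile wall + ceramics vitrine, 96 m², 1750.
Next best is manuscript case + tapestry corridor + coin cabinet + interactive orrery at 1703 (94 m²) — short by 47.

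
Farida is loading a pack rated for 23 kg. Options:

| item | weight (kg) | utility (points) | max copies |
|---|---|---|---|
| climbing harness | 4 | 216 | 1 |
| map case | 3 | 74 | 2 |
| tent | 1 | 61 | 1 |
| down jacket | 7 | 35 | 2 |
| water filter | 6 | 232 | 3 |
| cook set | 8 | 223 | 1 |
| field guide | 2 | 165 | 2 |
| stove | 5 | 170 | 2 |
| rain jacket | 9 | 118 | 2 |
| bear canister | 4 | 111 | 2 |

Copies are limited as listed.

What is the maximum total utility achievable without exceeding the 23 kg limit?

1087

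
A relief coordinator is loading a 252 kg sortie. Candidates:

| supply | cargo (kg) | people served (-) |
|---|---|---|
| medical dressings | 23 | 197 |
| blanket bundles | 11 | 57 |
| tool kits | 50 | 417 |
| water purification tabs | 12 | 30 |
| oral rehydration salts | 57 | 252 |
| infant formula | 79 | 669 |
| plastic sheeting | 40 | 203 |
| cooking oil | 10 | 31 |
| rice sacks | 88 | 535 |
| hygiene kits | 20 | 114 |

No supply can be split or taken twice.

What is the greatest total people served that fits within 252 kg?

1875

Taking medical dressings + blanket bundles + tool kits + infant formula + rice sacks: 251 kg used, 1875 in people served.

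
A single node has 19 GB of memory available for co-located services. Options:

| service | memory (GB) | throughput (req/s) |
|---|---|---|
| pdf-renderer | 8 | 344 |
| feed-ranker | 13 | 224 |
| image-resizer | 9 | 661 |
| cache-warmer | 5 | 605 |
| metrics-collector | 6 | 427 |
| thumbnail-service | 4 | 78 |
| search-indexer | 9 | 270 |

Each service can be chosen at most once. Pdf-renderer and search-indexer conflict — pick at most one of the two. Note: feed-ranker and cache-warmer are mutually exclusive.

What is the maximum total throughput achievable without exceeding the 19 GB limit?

Filling by ratio: image-resizer + cache-warmer + thumbnail-service for 1344, with 1 GB left unused.
Replace image-resizer and thumbnail-service with pdf-renderer + metrics-collector: the trade gains 32 net, giving 1376 at 19 GB.

1376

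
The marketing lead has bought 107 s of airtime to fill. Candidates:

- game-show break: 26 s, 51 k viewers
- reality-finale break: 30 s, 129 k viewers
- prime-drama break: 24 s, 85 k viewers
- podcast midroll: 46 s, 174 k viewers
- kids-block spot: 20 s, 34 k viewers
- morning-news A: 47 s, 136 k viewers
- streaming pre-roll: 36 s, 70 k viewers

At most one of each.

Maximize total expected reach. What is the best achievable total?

388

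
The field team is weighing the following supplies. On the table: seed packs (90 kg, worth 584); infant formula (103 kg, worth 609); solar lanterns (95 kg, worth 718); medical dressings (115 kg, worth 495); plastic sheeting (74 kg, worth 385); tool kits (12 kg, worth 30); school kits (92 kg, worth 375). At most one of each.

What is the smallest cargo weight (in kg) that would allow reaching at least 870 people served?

Look for the lowest-cargo combination reaching 870.
seed packs + plastic sheeting: 969 people served at 164 kg.
No combination under 164 kg hits 870.

164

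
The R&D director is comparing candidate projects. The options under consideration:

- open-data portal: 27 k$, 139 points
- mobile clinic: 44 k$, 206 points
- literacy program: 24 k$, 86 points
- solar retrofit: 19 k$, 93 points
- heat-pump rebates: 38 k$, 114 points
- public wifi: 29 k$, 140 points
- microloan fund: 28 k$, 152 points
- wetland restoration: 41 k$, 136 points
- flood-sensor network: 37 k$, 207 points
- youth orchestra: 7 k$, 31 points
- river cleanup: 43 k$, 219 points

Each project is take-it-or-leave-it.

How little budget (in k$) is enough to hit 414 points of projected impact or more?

80

Look for the lowest-budget combination reaching 414.
Taking flood-sensor network + river cleanup gives 426 (≥ 414) for 80 k$.
Below 80 k$ the best achievable stays under 414.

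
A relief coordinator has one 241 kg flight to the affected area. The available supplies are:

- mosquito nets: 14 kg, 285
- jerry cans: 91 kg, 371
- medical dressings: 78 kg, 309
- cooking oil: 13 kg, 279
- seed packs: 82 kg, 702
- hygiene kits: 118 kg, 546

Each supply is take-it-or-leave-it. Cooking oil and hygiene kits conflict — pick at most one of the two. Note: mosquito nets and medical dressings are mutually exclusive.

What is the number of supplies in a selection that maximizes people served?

Best achievable people served is 1637.
mosquito nets + jerry cans + cooking oil + seed packs hits 1637 at 200 kg.
Any selection reaching 1637 contains exactly 4 supplies.

4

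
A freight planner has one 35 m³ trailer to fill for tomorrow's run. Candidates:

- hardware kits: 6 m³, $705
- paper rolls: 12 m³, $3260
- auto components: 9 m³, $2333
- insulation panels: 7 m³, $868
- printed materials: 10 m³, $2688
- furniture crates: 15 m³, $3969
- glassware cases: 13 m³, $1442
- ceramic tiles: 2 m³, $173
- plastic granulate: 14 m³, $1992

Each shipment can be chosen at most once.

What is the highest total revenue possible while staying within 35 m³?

Density check — paper rolls 271.67, printed materials 268.80, furniture crates 264.60 are the best per m³.
Greedy by ratio would take paper rolls + auto components + printed materials + ceramic tiles: 33 m³ used, total 8454.
Dropping paper rolls and ceramic tiles frees 14 m³; slotting in furniture crates (15 m³) lifts the total to 8990 at 34 m³.

8990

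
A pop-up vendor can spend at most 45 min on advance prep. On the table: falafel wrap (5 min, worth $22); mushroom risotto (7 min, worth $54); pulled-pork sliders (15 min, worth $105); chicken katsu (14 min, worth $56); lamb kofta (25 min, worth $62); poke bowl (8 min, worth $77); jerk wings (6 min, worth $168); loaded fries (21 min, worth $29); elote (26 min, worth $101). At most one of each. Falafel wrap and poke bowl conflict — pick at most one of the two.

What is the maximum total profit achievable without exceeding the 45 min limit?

406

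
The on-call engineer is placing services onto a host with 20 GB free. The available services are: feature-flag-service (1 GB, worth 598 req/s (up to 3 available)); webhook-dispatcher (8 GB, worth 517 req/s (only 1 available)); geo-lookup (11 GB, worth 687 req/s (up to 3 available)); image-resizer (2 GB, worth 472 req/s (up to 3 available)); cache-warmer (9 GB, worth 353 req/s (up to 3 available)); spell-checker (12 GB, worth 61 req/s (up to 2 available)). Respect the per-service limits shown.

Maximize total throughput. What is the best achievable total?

3897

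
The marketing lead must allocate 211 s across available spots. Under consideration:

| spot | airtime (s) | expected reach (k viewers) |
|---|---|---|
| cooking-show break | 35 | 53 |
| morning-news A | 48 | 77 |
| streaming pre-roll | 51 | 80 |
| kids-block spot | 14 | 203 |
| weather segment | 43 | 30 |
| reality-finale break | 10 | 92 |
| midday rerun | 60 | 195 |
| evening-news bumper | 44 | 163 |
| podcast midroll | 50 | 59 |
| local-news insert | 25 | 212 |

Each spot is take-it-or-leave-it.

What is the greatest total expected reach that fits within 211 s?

945

Filling by ratio: morning-news A + kids-block spot + reality-finale break + midday rerun + evening-news bumper + local-news insert for 942, with 10 s left unused.
Replace morning-news A with streaming pre-roll: the trade gains 3 net, giving 945 at 204 s.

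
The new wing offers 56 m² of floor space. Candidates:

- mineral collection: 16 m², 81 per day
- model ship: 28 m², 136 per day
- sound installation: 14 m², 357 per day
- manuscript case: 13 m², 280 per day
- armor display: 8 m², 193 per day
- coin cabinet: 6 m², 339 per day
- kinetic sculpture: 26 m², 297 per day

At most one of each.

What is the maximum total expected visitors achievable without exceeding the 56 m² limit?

Density check — coin cabinet 56.50, sound installation 25.50, armor display 24.12, manuscript case 21.54 are the best per m².
The ratio heuristic lands on sound installation + manuscript case + armor display + coin cabinet (1169) but leaves 15 m² idle.
The 13 m² tied up in manuscript case is better spent on kinetic sculpture — total rises to 1186 (54 m²).

1186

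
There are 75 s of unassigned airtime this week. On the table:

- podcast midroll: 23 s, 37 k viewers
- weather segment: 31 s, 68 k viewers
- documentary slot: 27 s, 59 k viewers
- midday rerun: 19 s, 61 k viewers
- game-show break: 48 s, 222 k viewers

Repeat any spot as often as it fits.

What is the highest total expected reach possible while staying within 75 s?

Ranking by ratio (expected reach/s): game-show break 4.62, midday rerun 3.21, weather segment 2.19, documentary slot 2.19.
Best packing: midday rerun + game-show break — 67 s, 283 total.
Nothing else within 75 s beats 283.

283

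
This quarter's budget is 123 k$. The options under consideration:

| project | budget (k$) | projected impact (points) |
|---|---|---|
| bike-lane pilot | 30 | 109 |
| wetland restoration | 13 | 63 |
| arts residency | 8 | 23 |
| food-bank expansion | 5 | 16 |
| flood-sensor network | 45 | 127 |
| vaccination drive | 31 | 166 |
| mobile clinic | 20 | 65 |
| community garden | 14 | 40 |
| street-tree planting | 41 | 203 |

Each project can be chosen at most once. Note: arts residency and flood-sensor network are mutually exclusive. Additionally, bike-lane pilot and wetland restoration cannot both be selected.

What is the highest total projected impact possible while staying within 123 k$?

Density check — vaccination drive 5.35, street-tree planting 4.95, wetland restoration 4.85, bike-lane pilot 3.63 are the best per k$.
Bike-lane pilot + vaccination drive + mobile clinic + street-tree planting uses 122 of the 123 k$ and totals 543.
Every other selection either busts 123 k$ or breaks a pairing rule or fails to beat 543.

543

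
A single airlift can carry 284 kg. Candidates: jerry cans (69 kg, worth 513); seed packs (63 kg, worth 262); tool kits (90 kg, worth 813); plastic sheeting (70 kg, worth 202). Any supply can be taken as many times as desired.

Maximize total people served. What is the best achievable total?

2439

Taking 3×tool kits: 270 kg used, 2439 in people served.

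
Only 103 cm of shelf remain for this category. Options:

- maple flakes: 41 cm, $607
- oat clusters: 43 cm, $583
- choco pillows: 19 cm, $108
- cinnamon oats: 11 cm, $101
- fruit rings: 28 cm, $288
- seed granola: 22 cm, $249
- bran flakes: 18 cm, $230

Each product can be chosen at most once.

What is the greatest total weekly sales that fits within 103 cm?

By weekly sales per cm: maple flakes 14.80, oat clusters 13.56, bran flakes 12.78 lead.
Maple flakes + oat clusters + bran flakes uses 102 of the 103 cm and totals 1420.
The spare 1 cm is too small for any remaining product, and no exchange beats 1420.

1420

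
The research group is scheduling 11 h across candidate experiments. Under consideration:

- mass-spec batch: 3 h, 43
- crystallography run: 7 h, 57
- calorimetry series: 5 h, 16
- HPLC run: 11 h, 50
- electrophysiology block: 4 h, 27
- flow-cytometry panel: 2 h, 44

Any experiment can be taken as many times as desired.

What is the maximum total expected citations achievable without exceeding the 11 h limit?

220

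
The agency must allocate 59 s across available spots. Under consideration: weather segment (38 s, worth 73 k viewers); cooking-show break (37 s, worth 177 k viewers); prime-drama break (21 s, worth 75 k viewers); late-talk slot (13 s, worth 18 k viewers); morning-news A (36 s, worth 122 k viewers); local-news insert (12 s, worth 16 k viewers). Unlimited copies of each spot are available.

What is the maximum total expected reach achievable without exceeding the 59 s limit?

252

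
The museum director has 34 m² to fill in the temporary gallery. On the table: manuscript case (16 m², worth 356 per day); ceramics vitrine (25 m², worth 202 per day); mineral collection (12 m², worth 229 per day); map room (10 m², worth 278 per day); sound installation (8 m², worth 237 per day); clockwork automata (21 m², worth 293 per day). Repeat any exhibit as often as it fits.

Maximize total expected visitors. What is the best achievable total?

Ranking by ratio (expected visitors/m²): sound installation 29.62, map room 27.80, manuscript case 22.25, mineral collection 19.08.
Taking the top-ratio exhibits first gives 4×sound installation for 948 (32 m²).
The 8 m² tied up in sound installation is better spent on map room — total rises to 989 (34 m²).
That's the maximum — no swap from here does better than 989.

989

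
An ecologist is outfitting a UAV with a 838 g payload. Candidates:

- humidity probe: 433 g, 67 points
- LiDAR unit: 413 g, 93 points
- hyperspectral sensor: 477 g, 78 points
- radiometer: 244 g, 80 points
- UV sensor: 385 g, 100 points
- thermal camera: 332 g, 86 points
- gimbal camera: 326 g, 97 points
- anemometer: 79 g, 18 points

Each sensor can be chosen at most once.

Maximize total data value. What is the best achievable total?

215

The ratio heuristic lands on radiometer + gimbal camera + anemometer (195) but leaves 189 g idle.
Dropping radiometer frees 244 g; slotting in UV sensor (385 g) lifts the total to 215 at 790 g.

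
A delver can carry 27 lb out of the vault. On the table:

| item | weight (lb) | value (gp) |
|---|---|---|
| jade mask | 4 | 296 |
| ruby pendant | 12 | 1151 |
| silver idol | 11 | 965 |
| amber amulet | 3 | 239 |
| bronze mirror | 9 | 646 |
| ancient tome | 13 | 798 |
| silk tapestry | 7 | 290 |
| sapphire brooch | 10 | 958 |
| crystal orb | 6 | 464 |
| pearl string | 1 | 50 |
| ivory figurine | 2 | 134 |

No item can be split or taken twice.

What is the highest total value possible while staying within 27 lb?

Ranking by ratio (value/lb): ruby pendant 95.92, sapphire brooch 95.80, silver idol 87.73.
Taking ruby pendant + amber amulet + sapphire brooch + ivory figurine: 27 lb used, 2482 in value.
Runner-up jade mask + ruby pendant + sapphire brooch + pearl string tops out at 2455.

2482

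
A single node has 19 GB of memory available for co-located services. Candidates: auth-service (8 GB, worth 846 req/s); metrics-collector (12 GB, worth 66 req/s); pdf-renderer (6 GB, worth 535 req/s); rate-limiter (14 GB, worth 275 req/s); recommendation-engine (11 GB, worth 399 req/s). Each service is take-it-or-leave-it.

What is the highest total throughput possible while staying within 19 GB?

The ratio ordering already packs tightly: auth-service + pdf-renderer, 14 GB, 1381.
Every other selection either busts 19 GB or fails to beat 1381.

1381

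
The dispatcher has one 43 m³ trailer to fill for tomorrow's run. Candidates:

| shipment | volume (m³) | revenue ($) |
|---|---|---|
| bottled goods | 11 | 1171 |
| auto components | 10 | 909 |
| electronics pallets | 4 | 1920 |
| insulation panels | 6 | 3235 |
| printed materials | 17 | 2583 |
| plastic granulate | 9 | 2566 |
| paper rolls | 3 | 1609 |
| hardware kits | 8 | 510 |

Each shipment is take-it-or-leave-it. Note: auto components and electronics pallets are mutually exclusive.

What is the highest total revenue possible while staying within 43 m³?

Taking electronics pallets + insulation panels + printed materials + plastic granulate + paper rolls: 39 m³ used, 11913 in revenue.

11913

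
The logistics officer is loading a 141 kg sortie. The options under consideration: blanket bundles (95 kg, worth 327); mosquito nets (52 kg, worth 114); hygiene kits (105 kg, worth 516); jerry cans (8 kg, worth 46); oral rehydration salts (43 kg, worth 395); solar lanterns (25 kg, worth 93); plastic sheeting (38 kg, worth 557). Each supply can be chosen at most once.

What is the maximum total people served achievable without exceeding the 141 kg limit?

1112

The ratio heuristic lands on jerry cans + oral rehydration salts + solar lanterns + plastic sheeting (1091) but leaves 27 kg idle.
The 25 kg tied up in solar lanterns is better spent on mosquito nets — total rises to 1112 (141 kg).
No other feasible combination exceeds 1112.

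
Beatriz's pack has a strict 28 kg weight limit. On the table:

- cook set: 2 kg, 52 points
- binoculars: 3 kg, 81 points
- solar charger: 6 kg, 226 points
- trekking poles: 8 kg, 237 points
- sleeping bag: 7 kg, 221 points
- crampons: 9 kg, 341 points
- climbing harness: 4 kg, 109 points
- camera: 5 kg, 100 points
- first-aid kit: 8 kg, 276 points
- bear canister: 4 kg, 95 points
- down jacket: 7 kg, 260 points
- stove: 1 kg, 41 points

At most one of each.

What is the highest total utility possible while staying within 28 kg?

1001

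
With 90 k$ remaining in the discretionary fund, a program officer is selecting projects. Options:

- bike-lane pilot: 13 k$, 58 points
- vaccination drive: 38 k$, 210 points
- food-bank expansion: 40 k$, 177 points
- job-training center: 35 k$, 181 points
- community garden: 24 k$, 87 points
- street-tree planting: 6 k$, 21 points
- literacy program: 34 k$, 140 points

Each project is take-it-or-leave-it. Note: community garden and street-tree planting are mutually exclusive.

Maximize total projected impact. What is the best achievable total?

Best packing: bike-lane pilot + vaccination drive + job-training center — 86 k$, 449 total.
Runner-up bike-lane pilot + food-bank expansion + job-training center tops out at 416.

449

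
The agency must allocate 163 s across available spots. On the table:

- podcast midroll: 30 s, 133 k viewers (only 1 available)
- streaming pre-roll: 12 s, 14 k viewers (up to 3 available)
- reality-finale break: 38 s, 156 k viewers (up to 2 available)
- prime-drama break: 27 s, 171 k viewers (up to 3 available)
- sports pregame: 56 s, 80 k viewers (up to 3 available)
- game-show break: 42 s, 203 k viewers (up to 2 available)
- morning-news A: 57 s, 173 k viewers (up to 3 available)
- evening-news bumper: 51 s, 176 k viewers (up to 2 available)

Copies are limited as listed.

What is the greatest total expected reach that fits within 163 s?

872

The ratio heuristic lands on podcast midroll + 3×prime-drama break + game-show break (849) but leaves 10 s idle.
Dropping podcast midroll frees 30 s; slotting in reality-finale break (38 s) lifts the total to 872 at 161 s.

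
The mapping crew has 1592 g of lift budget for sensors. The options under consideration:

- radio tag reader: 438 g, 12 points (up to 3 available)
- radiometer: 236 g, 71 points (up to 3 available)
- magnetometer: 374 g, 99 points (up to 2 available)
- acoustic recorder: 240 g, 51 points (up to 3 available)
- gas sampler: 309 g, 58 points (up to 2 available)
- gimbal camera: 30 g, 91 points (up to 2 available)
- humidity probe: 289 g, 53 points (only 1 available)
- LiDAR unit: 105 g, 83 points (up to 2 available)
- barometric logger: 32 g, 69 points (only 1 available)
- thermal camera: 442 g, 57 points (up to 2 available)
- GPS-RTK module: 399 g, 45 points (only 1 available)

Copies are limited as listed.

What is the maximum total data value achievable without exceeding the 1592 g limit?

757

The ratio heuristic lands on 3×radiometer + magnetometer + 2×gimbal camera + 2×LiDAR unit + barometric logger (729) but leaves 208 g idle.
Replace radiometer with magnetometer: the trade gains 28 net, giving 757 at 1522 g.
No other feasible combination exceeds 757.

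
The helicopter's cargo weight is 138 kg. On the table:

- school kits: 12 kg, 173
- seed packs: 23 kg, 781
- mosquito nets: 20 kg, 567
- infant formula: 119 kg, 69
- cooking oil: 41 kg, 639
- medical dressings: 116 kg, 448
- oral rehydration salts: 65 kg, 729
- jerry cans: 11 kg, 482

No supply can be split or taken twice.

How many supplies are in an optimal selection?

Best achievable people served is 2732.
school kits + seed packs + mosquito nets + oral rehydration salts + jerry cans hits 2732 at 131 kg.
Any selection reaching 2732 contains exactly 5 supplies.

5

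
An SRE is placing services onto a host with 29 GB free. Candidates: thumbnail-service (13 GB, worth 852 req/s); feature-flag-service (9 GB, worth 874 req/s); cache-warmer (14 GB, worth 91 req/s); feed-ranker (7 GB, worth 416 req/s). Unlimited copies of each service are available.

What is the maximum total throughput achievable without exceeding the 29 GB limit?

Best packing: 3×feature-flag-service — 27 GB, 2622 total.
Nothing else within 29 GB beats 2622.

2622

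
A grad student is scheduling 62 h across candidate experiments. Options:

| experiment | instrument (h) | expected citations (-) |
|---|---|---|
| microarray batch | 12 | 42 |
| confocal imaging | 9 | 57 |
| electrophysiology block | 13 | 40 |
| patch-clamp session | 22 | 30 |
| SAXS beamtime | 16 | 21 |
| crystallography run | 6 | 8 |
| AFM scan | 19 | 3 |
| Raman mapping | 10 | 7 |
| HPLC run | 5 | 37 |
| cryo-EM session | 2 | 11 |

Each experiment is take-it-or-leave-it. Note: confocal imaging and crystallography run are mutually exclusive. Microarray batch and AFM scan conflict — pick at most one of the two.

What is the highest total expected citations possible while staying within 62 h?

208

Taking microarray batch + confocal imaging + electrophysiology block + SAXS beamtime + HPLC run + cryo-EM session: 57 h used, 208 in expected citations.
Nothing else feasible within 62 h beats 208.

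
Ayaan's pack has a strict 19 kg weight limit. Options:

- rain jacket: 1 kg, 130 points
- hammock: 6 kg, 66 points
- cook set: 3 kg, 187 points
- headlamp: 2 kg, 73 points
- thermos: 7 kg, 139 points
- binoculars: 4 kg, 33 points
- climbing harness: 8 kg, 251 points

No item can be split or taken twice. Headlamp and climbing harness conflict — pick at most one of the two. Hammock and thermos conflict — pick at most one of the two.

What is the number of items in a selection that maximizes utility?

4

Best achievable utility is 707.
rain jacket + cook set + thermos + climbing harness hits 707 at 19 kg.
All optima have 4 items.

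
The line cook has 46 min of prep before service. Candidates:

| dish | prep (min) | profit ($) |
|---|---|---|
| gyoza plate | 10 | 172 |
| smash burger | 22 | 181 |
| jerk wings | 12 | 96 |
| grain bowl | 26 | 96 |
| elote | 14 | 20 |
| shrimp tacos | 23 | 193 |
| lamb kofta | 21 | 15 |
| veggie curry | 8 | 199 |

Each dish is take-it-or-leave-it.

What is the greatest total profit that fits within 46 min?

564

By profit per min: veggie curry 24.88, gyoza plate 17.20, shrimp tacos 8.39 lead.
Best packing: gyoza plate + shrimp tacos + veggie curry — 41 min, 564 total.
No other feasible combination exceeds 564.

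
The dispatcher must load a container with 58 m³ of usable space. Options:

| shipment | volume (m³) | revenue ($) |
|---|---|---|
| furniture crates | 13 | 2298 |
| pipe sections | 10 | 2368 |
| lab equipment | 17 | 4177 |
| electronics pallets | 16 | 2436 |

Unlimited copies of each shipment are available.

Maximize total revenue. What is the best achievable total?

13649

Ranking by ratio (revenue/m³): lab equipment 245.71, pipe sections 236.80, furniture crates 176.77, electronics pallets 152.25.
The ratio heuristic lands on 3×lab equipment (12531) but leaves 7 m³ idle.
Replace 2×lab equipment with 4×pipe sections: the trade gains 1118 net, giving 13649 at 57 m³.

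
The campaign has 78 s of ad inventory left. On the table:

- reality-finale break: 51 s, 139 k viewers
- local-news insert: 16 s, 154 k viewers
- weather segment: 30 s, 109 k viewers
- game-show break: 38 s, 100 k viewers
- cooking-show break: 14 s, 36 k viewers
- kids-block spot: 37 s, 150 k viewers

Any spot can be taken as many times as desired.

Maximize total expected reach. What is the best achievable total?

652

Taking 4×local-news insert + cooking-show break: 78 s used, 652 in expected reach.
No other feasible combination exceeds 652.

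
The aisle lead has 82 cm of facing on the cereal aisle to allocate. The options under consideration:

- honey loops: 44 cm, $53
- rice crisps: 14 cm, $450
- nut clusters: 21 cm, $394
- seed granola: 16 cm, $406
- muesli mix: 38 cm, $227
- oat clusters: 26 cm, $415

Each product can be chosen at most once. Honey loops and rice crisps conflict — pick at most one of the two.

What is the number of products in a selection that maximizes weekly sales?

4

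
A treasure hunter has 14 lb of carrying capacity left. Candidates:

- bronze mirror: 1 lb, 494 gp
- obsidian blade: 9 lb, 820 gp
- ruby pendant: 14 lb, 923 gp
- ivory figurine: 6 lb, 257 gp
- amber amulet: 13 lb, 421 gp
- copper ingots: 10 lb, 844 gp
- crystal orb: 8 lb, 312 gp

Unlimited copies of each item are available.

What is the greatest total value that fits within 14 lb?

6916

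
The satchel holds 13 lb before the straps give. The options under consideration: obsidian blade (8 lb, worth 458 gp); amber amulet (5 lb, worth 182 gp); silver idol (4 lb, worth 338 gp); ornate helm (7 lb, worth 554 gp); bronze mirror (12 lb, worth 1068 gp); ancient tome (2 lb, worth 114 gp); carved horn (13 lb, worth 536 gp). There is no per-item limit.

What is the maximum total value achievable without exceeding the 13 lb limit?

Taking bronze mirror: 12 lb used, 1068 in value.
Nothing else within 13 lb beats 1068.

1068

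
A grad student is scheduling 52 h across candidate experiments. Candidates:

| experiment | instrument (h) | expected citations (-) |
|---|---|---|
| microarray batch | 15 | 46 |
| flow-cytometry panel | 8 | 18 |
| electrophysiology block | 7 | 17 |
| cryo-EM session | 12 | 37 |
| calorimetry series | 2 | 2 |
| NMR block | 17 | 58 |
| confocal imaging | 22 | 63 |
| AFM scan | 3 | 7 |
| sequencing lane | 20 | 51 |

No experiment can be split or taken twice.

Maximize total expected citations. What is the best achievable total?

159

Filling by ratio: microarray batch + electrophysiology block + cryo-EM session + NMR block for 158, with 1 h left unused.
Replace electrophysiology block with flow-cytometry panel: the trade gains 1 net, giving 159 at 52 h.
Runner-up microarray batch + electrophysiology block + cryo-EM session + NMR block tops out at 158.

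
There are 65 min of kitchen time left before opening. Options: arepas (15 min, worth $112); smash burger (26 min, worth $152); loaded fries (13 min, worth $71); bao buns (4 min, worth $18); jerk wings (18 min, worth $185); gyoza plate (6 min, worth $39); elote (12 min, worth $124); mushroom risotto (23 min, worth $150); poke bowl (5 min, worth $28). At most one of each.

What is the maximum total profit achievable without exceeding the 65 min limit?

531

By profit per min: elote 10.33, jerk wings 10.28, arepas 7.47 lead.
A density-first pass picks arepas + bao buns + jerk wings + gyoza plate + elote + poke bowl — 506 at 60 min.
The 9 min tied up in bao buns and poke bowl is better spent on loaded fries — total rises to 531 (64 min).
Runner-up jerk wings + gyoza plate + elote + mushroom risotto + poke bowl tops out at 526.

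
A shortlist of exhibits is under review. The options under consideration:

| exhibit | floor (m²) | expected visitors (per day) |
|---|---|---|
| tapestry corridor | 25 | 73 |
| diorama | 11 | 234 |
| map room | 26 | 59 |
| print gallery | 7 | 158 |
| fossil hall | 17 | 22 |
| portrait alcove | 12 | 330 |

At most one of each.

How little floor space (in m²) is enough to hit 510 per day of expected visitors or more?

23

Minimise m² subject to total expected visitors ≥ 510.
diorama + portrait alcove: 564 expected visitors at 23 m².
Any bundle with less than 23 m² falls short of 510.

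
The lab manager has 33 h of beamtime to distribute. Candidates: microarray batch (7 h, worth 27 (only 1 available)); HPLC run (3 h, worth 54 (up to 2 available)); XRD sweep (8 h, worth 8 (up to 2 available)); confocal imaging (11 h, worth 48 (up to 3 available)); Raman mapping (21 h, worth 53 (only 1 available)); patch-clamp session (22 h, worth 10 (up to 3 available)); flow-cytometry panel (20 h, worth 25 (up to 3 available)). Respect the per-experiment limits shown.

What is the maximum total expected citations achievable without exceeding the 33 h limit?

204

2×HPLC run + 2×confocal imaging uses 28 of the 33 h and totals 204.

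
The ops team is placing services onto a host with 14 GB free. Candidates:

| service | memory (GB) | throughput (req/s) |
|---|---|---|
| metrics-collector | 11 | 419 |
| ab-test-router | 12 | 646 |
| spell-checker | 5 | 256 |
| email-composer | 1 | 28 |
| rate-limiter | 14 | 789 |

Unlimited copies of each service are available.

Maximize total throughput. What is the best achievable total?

789

By throughput per GB: rate-limiter 56.36, ab-test-router 53.83, spell-checker 51.20, metrics-collector 38.09 lead.
Rate-limiter uses 14 of the 14 GB and totals 789.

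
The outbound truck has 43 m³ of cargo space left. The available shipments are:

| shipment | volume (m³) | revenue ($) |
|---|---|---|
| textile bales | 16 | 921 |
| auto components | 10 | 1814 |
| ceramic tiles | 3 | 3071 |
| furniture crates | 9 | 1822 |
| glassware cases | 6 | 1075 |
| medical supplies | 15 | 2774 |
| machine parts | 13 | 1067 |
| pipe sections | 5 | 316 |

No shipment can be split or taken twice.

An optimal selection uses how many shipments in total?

The maximum revenue within 43 m³ is 10556.
For example auto components + ceramic tiles + furniture crates + glassware cases + medical supplies achieves it, using 43 m³.
All optima have 5 shipments.

5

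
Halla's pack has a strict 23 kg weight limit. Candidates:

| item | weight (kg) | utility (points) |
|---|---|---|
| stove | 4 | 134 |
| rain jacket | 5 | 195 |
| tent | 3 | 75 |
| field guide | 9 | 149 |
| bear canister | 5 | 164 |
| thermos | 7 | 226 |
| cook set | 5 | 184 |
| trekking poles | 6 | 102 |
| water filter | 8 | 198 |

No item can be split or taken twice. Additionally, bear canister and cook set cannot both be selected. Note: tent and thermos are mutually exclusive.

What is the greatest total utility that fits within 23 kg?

Stove + rain jacket + thermos + cook set uses 21 of the 23 kg and totals 739.
Next best is stove + rain jacket + bear canister + thermos at 719 (21 kg) — short by 20.

739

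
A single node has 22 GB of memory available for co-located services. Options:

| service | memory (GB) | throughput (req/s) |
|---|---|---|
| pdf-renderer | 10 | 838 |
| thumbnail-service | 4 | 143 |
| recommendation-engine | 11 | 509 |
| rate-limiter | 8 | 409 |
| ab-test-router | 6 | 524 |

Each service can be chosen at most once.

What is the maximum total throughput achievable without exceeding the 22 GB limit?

Taking pdf-renderer + thumbnail-service + ab-test-router: 20 GB used, 1505 in throughput.

1505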